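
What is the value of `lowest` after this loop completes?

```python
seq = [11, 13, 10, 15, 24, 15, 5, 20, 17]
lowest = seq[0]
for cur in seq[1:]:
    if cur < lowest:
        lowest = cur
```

Minimum of [11, 13, 10, 15, 24, 15, 5, 20, 17]
`lowest` takes the values: 11 → 10 → 5

Answer: 5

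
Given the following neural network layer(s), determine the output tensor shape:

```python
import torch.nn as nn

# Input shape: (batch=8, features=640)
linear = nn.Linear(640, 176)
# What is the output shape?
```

Input: (8, 640) -> Output: (8, 176)

Answer: (8, 176)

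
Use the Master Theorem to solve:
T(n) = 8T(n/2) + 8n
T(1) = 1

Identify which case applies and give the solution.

a=8, b=2, f(n)=8n. log_2(8) = 3. Since c=1 < 3, Case 1 applies: T(n) = Θ(n^log_b(a)) = O(n^3).

Answer: O(n^3) - Case 1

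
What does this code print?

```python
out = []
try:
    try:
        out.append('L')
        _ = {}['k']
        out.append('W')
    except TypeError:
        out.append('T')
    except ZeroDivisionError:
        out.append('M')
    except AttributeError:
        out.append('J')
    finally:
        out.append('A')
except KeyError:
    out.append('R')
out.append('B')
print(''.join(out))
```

Execution trace: 'L' (try body) → 'A' (finally) → 'R' (outer except KeyError) → 'B' (after the try/except). Output: LARB

Answer: LARB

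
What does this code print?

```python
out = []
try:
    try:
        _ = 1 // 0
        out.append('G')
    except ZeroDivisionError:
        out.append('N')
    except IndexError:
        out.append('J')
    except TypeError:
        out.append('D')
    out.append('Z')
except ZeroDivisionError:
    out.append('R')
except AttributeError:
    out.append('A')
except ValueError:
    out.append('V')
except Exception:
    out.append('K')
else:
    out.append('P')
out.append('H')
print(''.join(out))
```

Execution trace: 'N' (inner except ZeroDivisionError) → 'Z' (try body, no exception) → 'P' (else) → 'H' (after the try/except). Output: NZPH

Answer: NZPH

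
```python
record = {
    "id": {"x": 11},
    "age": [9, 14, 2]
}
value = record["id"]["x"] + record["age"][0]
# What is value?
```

Trace:
`record = { ...` → record = {'id': {'x': 11}, 'age': [9, 14, 2]}
`value = record["id"]["x"] + record["age"][0]` → value = 20
So value = 20

Answer: 20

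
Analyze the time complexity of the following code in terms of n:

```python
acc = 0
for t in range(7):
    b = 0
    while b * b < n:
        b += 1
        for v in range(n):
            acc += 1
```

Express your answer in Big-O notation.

Each loop level contributes: 1 × √n × n. Multiplying the contributions gives O(n√n).

Answer: O(n√n)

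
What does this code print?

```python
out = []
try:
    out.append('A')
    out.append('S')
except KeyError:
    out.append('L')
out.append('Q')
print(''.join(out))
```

Execution trace: 'A' (try body) → 'S' (try body, no exception) → 'Q' (after the try/except). Output: ASQ

Answer: ASQ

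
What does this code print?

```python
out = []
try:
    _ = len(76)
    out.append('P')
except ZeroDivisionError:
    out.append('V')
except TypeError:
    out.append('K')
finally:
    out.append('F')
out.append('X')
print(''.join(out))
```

Execution trace: 'K' (except TypeError) → 'F' (finally) → 'X' (after the try/except). Output: KFX

Answer: KFX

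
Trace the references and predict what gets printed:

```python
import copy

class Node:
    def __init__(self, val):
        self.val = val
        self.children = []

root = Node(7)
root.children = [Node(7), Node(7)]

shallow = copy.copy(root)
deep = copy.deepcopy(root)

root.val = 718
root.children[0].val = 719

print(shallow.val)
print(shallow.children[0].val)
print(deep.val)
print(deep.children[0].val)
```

Key concept: deep copy with custom objects.
Step by step:
`root = Node(7)` → root = Node(val=7, children=[])
`root.children = [Node(7), Node(7)]` → root = Node(val=7, children=[Node(val=7, children=[]), Node(val=7, children=[])])
`shallow = copy.copy(root)` → shallow = Node(val=7, children=[Node(val=7, children=[]), Node(val=7, children=[])])
`deep = copy.deepcopy(root)` → deep = Node(val=7, children=[Node(val=7, children=[]), Node(val=7, children=[])])
`root.val = 718` → root = Node(val=718, children=[Node(val=7, children=[]), Node(val=7, children=[])])
`root.children[0].val = 719` → root = Node(val=718, children=[Node(val=719, children=[]), Node(val=7, children=[])]); shallow = Node(val=7, children=[Node(val=719, children=[]), Node(val=7, children=[])])
`print(shallow.val)` → prints 7
`print(shallow.children[0].val)` → prints 719
`print(deep.val)` → prints 7
`print(deep.children[0].val)` → prints 7

Answer:
7
719
7
7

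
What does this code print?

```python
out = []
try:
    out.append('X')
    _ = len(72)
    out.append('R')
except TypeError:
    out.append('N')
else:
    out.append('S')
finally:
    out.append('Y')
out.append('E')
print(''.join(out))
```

Execution trace: 'X' (try body) → 'N' (except TypeError) → 'Y' (finally) → 'E' (after the try/except). Output: XNYE

Answer: XNYE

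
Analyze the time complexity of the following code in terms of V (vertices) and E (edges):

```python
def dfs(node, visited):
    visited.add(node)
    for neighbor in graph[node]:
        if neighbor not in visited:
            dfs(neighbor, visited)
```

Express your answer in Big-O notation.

This is Depth-first search (recursive). Time complexity: O(V + E).

Answer: O(V + E)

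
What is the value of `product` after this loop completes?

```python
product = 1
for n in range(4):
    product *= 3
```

3^4 = 81
`product` takes the values: 1 → 3 → 9 → 27 → 81

Answer: 81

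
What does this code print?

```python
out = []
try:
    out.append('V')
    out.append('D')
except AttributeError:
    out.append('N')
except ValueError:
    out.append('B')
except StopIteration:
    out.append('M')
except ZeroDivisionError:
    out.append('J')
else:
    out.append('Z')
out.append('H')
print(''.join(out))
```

Execution trace: 'V' (try body) → 'D' (try body, no exception) → 'Z' (else) → 'H' (after the try/except). Output: VDZH

Answer: VDZH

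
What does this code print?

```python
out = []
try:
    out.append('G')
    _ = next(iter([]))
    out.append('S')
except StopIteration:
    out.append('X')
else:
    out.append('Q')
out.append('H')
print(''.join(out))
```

Execution trace: 'G' (try body) → 'X' (except StopIteration) → 'H' (after the try/except). Output: GXH

Answer: GXH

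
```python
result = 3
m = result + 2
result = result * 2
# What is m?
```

Trace:
`result = 3` → result = 3
`m = result + 2` → m = 5
`result = result * 2` → result = 6
So m = 5

Answer: 5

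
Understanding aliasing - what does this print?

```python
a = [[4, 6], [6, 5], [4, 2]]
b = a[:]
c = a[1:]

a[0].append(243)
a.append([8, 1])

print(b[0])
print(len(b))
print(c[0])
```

Key concept: slice with nested mutation.
Step by step:
`a = [[4, 6], [6, 5], [4, 2]]` → a = [[4, 6], [6, 5], [4, 2]]
`b = a[:]` → b = [[4, 6], [6, 5], [4, 2]]
`c = a[1:]` → c = [[6, 5], [4, 2]]
`a[0].append(243)` → a = [[4, 6, 243], [6, 5], [4, 2]]; b = [[4, 6, 243], [6, 5], [4, 2]]
`a.append([8, 1])` → a = [[4, 6, 243], [6, 5], [4, 2], [8, 1]]
`print(b[0])` → prints [4, 6, 243]
`print(len(b))` → prints 3
`print(c[0])` → prints [6, 5]

Answer:
[4, 6, 243]
3
[6, 5]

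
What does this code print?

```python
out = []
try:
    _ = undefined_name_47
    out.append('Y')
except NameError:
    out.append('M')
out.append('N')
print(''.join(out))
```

Execution trace: 'M' (except NameError) → 'N' (after the try/except). Output: MN

Answer: MN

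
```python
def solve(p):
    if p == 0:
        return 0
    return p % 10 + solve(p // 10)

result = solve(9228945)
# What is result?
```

Sum of digits of 9228945: 5 + 4 + 9 + 8 + 2 + 2 + 9 = 39

Answer: 39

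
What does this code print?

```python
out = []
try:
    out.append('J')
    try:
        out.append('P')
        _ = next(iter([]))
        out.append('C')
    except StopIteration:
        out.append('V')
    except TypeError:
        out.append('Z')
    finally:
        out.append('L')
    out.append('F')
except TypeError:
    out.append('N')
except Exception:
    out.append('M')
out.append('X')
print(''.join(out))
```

Execution trace: 'J' (try body) → 'P' (inner try body) → 'V' (inner except StopIteration) → 'L' (inner finally) → 'F' (try body, no exception) → 'X' (after the try/except). Output: JPVLFX

Answer: JPVLFX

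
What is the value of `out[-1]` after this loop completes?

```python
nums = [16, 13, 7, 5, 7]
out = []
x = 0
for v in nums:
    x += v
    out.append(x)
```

Cumulative sum ends at 48
`out` takes the values: [] → [16] → [16, 29] → [16, 29, 36] → [16, 29, 36, 41] → [16, 29, 36, 41, 48]
So `out[-1]` = 48

Answer: 48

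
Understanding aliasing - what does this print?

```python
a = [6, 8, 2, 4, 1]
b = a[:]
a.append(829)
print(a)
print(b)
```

Key concept: slice [:] creates copy.
Step by step:
`a = [6, 8, 2, 4, 1]` → a = [6, 8, 2, 4, 1]
`b = a[:]` → b = [6, 8, 2, 4, 1]
`a.append(829)` → a = [6, 8, 2, 4, 1, 829]
`print(a)` → prints [6, 8, 2, 4, 1, 829]
`print(b)` → prints [6, 8, 2, 4, 1]

Answer:
[6, 8, 2, 4, 1, 829]
[6, 8, 2, 4, 1]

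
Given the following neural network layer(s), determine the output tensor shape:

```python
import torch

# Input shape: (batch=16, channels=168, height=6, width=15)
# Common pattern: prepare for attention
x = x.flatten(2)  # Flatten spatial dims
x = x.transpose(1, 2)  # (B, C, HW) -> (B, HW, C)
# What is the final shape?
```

Input: (16, 168, 6, 15) -> after flatten(2): (16, 168, 90) -> Output: (16, 90, 168)

Answer: (16, 90, 168)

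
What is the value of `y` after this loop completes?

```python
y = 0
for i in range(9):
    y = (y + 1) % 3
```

Increment mod 3, 9 times = 0
`y` takes the values: 0 → 1 → 2 → 0 → 1 → 2 → 0 → 1 → 2 → 0

Answer: 0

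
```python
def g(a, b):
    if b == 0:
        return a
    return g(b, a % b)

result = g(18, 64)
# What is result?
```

g(18, 64) -> g(64, 18) -> g(18, 10) -> g(10, 8) -> g(8, 2) -> g(2, 0) -> 2

Answer: 2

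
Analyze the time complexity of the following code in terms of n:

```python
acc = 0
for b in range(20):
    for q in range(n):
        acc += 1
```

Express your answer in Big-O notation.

Each loop level contributes: 1 × n. Multiplying the contributions gives O(n).

Answer: O(n)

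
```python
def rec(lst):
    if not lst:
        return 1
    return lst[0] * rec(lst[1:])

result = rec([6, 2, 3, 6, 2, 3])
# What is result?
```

Product over [6, 2, 3, 6, 2, 3] = 6 * 2 * 3 * 6 * 2 * 3 = 1296

Answer: 1296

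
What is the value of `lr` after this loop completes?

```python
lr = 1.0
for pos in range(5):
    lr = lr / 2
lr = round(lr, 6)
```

Halving LR 5 times: 1 / 2^5
`lr` takes the values: 1.0 → 0.5 → 0.25 → 0.125 → 0.0625 → 0.03125

Answer: 0.03125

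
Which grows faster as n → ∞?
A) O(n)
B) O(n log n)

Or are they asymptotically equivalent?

O(n) vs O(n log n): Higher order terms dominate.

Answer: B) O(n log n) grows faster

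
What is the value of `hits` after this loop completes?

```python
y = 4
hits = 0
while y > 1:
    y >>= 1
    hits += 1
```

Count right shifts until 1
`hits` takes the values: 0 → 1 → 2

Answer: 2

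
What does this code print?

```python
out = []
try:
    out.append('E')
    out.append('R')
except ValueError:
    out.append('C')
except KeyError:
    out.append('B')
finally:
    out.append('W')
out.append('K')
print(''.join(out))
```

Execution trace: 'E' (try body) → 'R' (try body, no exception) → 'W' (finally) → 'K' (after the try/except). Output: ERWK

Answer: ERWK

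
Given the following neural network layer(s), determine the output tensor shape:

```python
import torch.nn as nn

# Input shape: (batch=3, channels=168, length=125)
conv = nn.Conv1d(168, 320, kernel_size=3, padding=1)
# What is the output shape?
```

Input: (3, 168, 125) -> Output: (3, 320, 125)

Answer: (3, 320, 125)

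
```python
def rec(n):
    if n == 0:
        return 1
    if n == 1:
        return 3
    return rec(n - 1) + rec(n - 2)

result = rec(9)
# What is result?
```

Build up from base cases: rec(0)=1, rec(1)=3, rec(2)=4, rec(3)=7, rec(4)=11, rec(5)=18, rec(6)=29, ..., rec(9)=123

Answer: 123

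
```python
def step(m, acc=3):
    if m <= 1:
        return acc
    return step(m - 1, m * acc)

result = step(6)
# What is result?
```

Accumulator trace (n, acc): (6, 3) -> (5, 18) -> (4, 90) -> (3, 360) -> (2, 1080) -> (1, 2160) -> return 2160

Answer: 2160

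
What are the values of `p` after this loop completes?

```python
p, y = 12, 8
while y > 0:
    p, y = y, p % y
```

GCD of 12 and 8
`p` takes the values: 12 → 8 → 4

Answer: 4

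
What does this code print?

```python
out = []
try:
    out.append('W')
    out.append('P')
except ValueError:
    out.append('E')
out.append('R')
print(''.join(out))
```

Execution trace: 'W' (try body) → 'P' (try body, no exception) → 'R' (after the try/except). Output: WPR

Answer: WPR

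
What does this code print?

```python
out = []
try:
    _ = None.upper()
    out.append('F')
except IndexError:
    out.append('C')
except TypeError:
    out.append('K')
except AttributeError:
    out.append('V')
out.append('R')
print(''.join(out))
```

Execution trace: 'V' (except AttributeError) → 'R' (after the try/except). Output: VR

Answer: VR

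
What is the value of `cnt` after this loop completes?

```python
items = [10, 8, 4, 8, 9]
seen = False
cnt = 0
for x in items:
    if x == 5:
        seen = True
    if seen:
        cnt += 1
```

Count elements after first 5 in [10, 8, 4, 8, 9]
`cnt` takes the values: 0

Answer: 0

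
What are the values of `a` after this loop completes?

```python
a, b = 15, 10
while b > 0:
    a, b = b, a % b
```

GCD of 15 and 10
`a` takes the values: 15 → 10 → 5

Answer: 5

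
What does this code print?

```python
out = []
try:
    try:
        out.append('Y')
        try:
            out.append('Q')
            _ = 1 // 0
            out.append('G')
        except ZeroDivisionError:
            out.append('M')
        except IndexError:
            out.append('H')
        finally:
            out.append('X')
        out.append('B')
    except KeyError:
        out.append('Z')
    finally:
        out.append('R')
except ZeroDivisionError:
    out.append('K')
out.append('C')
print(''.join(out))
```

Execution trace: 'Y' (try body) → 'Q' (inner try body) → 'M' (inner except ZeroDivisionError) → 'X' (inner finally) → 'B' (try body, no exception) → 'R' (finally) → 'C' (after the try/except). Output: YQMXBRC

Answer: YQMXBRC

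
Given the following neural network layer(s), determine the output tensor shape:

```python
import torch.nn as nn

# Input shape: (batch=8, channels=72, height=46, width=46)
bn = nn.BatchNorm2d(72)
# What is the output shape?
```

Input: (8, 72, 46, 46) -> Output: (8, 72, 46, 46)

Answer: (8, 72, 46, 46)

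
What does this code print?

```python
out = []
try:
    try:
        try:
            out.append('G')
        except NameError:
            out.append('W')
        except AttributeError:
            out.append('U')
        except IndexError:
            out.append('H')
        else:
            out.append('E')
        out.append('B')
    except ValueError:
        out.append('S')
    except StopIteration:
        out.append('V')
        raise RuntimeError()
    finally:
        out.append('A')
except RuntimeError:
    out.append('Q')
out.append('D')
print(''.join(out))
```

Execution trace: 'G' (inner try body, no exception) → 'E' (inner else) → 'B' (try body, no exception) → 'A' (finally) → 'D' (after the try/except). Output: GEBAD

Answer: GEBAD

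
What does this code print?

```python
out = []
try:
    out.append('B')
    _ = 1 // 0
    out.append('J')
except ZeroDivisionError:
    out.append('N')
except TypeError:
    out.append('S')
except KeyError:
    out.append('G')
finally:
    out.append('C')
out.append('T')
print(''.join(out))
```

Execution trace: 'B' (try body) → 'N' (except ZeroDivisionError) → 'C' (finally) → 'T' (after the try/except). Output: BNCT

Answer: BNCT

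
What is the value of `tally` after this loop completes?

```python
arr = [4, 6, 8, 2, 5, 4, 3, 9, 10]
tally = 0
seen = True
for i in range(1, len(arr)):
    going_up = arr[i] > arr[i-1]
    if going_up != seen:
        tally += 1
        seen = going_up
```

Count direction changes in [4, 6, 8, 2, 5, 4, 3, 9, 10]
`tally` takes the values: 0 → 1 → 2 → 3 → 4

Answer: 4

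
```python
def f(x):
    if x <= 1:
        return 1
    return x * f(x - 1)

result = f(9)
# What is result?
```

f(9) = 9 * 8 * 7 * 6 * 5 * 4 * 3 * 2 * 1 = 362880

Answer: 362880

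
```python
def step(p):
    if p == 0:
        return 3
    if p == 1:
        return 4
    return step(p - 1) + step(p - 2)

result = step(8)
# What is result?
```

Build up from base cases: step(0)=3, step(1)=4, step(2)=7, step(3)=11, step(4)=18, step(5)=29, step(6)=47, ..., step(8)=123

Answer: 123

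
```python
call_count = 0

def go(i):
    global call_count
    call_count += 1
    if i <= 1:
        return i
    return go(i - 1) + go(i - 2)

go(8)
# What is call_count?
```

Calls(i) = 1 + Calls(i-1) + Calls(i-2); Calls(0)=Calls(1)=1. For i=8 this gives 67.

Answer: 67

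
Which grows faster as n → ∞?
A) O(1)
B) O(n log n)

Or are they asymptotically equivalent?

O(1) vs O(n log n): Higher order terms dominate.

Answer: B) O(n log n) grows faster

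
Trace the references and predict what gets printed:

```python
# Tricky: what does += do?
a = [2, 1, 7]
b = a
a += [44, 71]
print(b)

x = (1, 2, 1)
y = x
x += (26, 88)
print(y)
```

Key concept: += behavior differs for mutable vs immutable.
Step by step:
`a = [2, 1, 7]` → a = [2, 1, 7]
`b = a` → b = [2, 1, 7] (same object as a)
`a += [44, 71]` → a = [2, 1, 7, 44, 71] (same object as b); b = [2, 1, 7, 44, 71] (same object as a)
`print(b)` → prints [2, 1, 7, 44, 71]
`x = (1, 2, 1)` → x = (1, 2, 1)
`y = x` → y = (1, 2, 1)
`x += (26, 88)` → x = (1, 2, 1, 26, 88)
`print(y)` → prints (1, 2, 1)

Answer:
[2, 1, 7, 44, 71]
(1, 2, 1)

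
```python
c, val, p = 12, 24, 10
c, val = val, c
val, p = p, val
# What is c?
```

Trace:
`c, val, p = 12, 24, 10` → c = 12; val = 24; p = 10
`c, val = val, c` → c = 24; val = 12
`val, p = p, val` → val = 10; p = 12
So c = 24

Answer: 24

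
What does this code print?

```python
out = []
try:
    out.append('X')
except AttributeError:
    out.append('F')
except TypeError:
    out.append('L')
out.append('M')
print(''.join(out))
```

Execution trace: 'X' (try body, no exception) → 'M' (after the try/except). Output: XM

Answer: XM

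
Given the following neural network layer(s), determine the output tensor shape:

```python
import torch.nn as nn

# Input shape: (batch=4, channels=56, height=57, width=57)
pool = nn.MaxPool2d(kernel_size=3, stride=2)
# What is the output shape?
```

Input: (4, 56, 57, 57) -> Output: (4, 56, 28, 28)

Answer: (4, 56, 28, 28)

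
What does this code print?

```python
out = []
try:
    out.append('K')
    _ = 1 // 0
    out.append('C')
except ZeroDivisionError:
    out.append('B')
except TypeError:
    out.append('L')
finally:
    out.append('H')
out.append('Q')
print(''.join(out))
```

Execution trace: 'K' (try body) → 'B' (except ZeroDivisionError) → 'H' (finally) → 'Q' (after the try/except). Output: KBHQ

Answer: KBHQ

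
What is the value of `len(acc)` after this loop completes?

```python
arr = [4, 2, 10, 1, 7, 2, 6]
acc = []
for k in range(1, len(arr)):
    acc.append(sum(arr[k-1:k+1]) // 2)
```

Number of 2-element averages
`acc` takes the values: [] → [3] → [3, 6] → [3, 6, 5] → [3, 6, 5, 4] → [3, 6, 5, 4, 4] → [3, 6, 5, 4, 4, 4]
So `len(acc)` = 6

Answer: 6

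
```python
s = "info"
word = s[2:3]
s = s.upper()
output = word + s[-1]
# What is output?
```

Trace:
`s = "info"` → s = 'info'
`word = s[2:3]` → word = 'f'
`s = s.upper()` → s = 'INFO'
`output = word + s[-1]` → output = 'fO'
So output = 'fO'

Answer: 'fO'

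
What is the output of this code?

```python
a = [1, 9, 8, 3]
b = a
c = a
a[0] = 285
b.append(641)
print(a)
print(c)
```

Key concept: multiple aliases.
Step by step:
`a = [1, 9, 8, 3]` → a = [1, 9, 8, 3]
`b = a` → b = [1, 9, 8, 3] (same object as a)
`c = a` → c = [1, 9, 8, 3] (same object as a, b)
`a[0] = 285` → a = [285, 9, 8, 3] (same object as b, c); b = [285, 9, 8, 3] (same object as a, c); c = [285, 9, 8, 3] (same object as a, b)
`b.append(641)` → a = [285, 9, 8, 3, 641] (same object as b, c); b = [285, 9, 8, 3, 641] (same object as a, c); c = [285, 9, 8, 3, 641] (same object as a, b)
`print(a)` → prints [285, 9, 8, 3, 641]
`print(c)` → prints [285, 9, 8, 3, 641]

Answer:
[285, 9, 8, 3, 641]
[285, 9, 8, 3, 641]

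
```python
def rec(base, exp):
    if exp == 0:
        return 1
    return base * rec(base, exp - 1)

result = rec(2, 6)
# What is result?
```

rec(2, 6) = 2 * 2 * 2 * 2 * 2 * 2 = 64

Answer: 64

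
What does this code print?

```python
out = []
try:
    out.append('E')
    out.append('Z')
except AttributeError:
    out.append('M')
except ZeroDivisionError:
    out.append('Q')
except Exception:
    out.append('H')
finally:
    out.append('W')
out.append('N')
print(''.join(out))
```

Execution trace: 'E' (try body) → 'Z' (try body, no exception) → 'W' (finally) → 'N' (after the try/except). Output: EZWN

Answer: EZWN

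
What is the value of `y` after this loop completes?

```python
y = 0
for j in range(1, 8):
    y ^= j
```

XOR of 1 to 7
`y` takes the values: 0 → 1 → 3 → 0 → 4 → 1 → 7 → 0

Answer: 0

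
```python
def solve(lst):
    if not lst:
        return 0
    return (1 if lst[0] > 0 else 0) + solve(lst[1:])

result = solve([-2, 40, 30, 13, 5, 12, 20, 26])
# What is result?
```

Count of positive elements in [-2, 40, 30, 13, 5, 12, 20, 26] = 7

Answer: 7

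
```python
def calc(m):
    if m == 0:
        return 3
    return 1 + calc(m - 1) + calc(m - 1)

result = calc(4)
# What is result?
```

calc(m) = 1 + 2·calc(m-1), calc(0)=3. Closed form: (3+1)·2^4 - 1 = 63.

Answer: 63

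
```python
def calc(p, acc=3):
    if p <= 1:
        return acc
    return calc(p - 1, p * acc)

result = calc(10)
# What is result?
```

Accumulator trace (n, acc): (10, 3) -> (9, 30) -> (8, 270) -> (7, 2160) -> (6, 15120) -> (5, 90720) -> (4, 453600) -> (3, 1814400) -> (2, 5443200) -> (1, 10886400) -> return 10886400

Answer: 10886400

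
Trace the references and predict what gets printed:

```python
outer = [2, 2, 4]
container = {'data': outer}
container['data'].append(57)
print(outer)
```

Key concept: dict holds reference to list.
Step by step:
`outer = [2, 2, 4]` → outer = [2, 2, 4]
`container = {'data': outer}` → container = {'data': [2, 2, 4]}
`container['data'].append(57)` → outer = [2, 2, 4, 57]; container = {'data': [2, 2, 4, 57]}
`print(outer)` → prints [2, 2, 4, 57]

Answer: [2, 2, 4, 57]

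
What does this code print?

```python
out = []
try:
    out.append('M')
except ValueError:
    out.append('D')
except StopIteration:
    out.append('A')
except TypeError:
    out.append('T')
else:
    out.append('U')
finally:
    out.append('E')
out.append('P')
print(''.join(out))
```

Execution trace: 'M' (try body, no exception) → 'U' (else) → 'E' (finally) → 'P' (after the try/except). Output: MUEP

Answer: MUEP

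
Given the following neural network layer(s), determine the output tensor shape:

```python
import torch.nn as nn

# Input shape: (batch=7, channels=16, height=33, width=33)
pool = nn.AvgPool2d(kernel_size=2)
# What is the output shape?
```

Input: (7, 16, 33, 33) -> Output: (7, 16, 16, 16)

Answer: (7, 16, 16, 16)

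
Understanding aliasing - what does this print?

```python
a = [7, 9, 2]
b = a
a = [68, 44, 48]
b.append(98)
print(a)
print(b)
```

Key concept: rebinding vs mutation: a is rebound to a new list, b still points at the original.
Step by step:
`a = [7, 9, 2]` → a = [7, 9, 2]
`b = a` → b = [7, 9, 2] (same object as a)
`a = [68, 44, 48]` → a = [68, 44, 48]
`b.append(98)` → b = [7, 9, 2, 98]
`print(a)` → prints [68, 44, 48]
`print(b)` → prints [7, 9, 2, 98]

Answer:
[68, 44, 48]
[7, 9, 2, 98]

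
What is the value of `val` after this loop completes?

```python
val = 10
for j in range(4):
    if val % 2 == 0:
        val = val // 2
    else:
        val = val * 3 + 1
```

Collatz-style transformation from 10
`val` takes the values: 10 → 5 → 16 → 8 → 4

Answer: 4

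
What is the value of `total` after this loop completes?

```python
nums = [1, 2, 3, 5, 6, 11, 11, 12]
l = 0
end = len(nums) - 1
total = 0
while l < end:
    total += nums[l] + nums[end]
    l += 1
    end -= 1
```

Sum of pairs from ends
`total` takes the values: 0 → 13 → 26 → 40 → 51

Answer: 51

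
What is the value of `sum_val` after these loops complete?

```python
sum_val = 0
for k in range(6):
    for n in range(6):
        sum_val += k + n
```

Sum of all k+n for k,n in 6x6
`sum_val` takes the values: 0 → 1 → 3 → 6 → 10 → 15 → 16 → 18 → 21 → 25 → 30 → 36 → 38 → 41 → 45 → 50 → 56 → 63 → 66 → 70 → 75 → 81 → 88 → 96 → 100 → 105 → 111 → 118 → 126 → 135 → 140 → 146 → 153 → 161 → 170 → 180

Answer: 180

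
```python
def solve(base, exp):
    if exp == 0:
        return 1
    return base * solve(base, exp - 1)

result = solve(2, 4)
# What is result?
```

solve(2, 4) = 2 * 2 * 2 * 2 = 16

Answer: 16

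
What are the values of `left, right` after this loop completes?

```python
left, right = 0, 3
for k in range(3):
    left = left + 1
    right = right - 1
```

left goes 0→3, right goes 3→0
`left, right` takes the values: (0, 3) → (1, 3) → (1, 2) → (2, 2) → (2, 1) → (3, 1) → (3, 0)

Answer: 3, 0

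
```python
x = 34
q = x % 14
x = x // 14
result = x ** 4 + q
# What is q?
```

Trace:
`x = 34` → x = 34
`q = x % 14` → q = 6
`x = x // 14` → x = 2
`result = x ** 4 + q` → result = 22
So q = 6

Answer: 6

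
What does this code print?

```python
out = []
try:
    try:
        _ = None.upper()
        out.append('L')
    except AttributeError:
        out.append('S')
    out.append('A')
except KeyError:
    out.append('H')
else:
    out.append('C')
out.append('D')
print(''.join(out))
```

Execution trace: 'S' (inner except AttributeError) → 'A' (try body, no exception) → 'C' (else) → 'D' (after the try/except). Output: SACD

Answer: SACD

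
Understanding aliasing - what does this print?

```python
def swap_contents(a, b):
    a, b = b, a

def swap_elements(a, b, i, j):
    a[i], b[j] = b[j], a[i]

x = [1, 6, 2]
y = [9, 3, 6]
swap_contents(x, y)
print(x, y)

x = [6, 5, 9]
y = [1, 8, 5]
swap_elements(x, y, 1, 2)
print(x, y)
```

Key concept: parameter rebinding vs mutation.
Step by step:
`x = [1, 6, 2]` → x = [1, 6, 2]
`y = [9, 3, 6]` → y = [9, 3, 6]
`swap_contents(x, y)` → no visible change to tracked variables
`print(x, y)` → prints [1, 6, 2] [9, 3, 6]
`x = [6, 5, 9]` → x = [6, 5, 9]
`y = [1, 8, 5]` → y = [1, 8, 5]
`swap_elements(x, y, 1, 2)` → no visible change to tracked variables
`print(x, y)` → prints [6, 5, 9] [1, 8, 5]

Answer:
[1, 6, 2] [9, 3, 6]
[6, 5, 9] [1, 8, 5]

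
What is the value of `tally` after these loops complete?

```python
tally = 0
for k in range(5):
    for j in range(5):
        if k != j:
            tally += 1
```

5² - 5 (exclude diagonal)
`tally` takes the values: 0 → 1 → 2 → 3 → 4 → 5 → 6 → 7 → 8 → 9 → 10 → 11 → 12 → 13 → 14 → 15 → 16 → 17 → 18 → 19 → 20

Answer: 20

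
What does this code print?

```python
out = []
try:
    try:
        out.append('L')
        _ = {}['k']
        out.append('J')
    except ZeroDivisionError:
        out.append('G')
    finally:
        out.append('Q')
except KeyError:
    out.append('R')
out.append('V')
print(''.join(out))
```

Execution trace: 'L' (try body) → 'Q' (finally) → 'R' (outer except KeyError) → 'V' (after the try/except). Output: LQRV

Answer: LQRV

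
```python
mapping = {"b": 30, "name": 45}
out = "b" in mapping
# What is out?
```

Trace:
`mapping = {"b": 30, "name": 45}` → mapping = {'b': 30, 'name': 45}
`out = "b" in mapping` → out = True
So out = True

Answer: True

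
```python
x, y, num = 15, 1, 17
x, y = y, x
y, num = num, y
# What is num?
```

Trace:
`x, y, num = 15, 1, 17` → x = 15; y = 1; num = 17
`x, y = y, x` → x = 1; y = 15
`y, num = num, y` → y = 17; num = 15
So num = 15

Answer: 15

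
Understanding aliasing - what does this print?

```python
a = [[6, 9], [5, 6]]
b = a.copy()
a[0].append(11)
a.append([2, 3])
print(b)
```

Key concept: shallow copy with nested lists.
Step by step:
`a = [[6, 9], [5, 6]]` → a = [[6, 9], [5, 6]]
`b = a.copy()` → b = [[6, 9], [5, 6]]
`a[0].append(11)` → a = [[6, 9, 11], [5, 6]]; b = [[6, 9, 11], [5, 6]]
`a.append([2, 3])` → a = [[6, 9, 11], [5, 6], [2, 3]]
`print(b)` → prints [[6, 9, 11], [5, 6]]

Answer: [[6, 9, 11], [5, 6]]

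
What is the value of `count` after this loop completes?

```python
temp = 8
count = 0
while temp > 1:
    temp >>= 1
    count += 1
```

Count right shifts until 1
`count` takes the values: 0 → 1 → 2 → 3

Answer: 3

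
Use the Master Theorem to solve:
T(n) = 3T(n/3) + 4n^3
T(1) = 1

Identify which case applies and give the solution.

a=3, b=3, f(n)=4n^3. log_3(3) = 1. Since c=3 > 1 and the regularity condition holds (3(n/3)^3 = (3/3^3)n^3 with 3/3^3 < 1), Case 3 applies: T(n) = Θ(f(n)) = O(n^3).

Answer: O(n^3) - Case 3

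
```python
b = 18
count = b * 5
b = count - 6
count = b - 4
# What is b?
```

Trace:
`b = 18` → b = 18
`count = b * 5` → count = 90
`b = count - 6` → b = 84
`count = b - 4` → count = 80
So b = 84

Answer: 84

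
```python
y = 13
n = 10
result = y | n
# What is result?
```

Trace:
`y = 13` → y = 13
`n = 10` → n = 10
`result = y | n` → result = 15
So result = 15

Answer: 15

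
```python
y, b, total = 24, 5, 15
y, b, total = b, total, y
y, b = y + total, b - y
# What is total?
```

Trace:
`y, b, total = 24, 5, 15` → y = 24; b = 5; total = 15
`y, b, total = b, total, y` → y = 5; b = 15; total = 24
`y, b = y + total, b - y` → y = 29; b = 10
So total = 24

Answer: 24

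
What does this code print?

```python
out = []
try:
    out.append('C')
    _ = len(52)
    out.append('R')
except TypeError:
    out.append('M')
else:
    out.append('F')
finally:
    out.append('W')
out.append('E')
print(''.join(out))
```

Execution trace: 'C' (try body) → 'M' (except TypeError) → 'W' (finally) → 'E' (after the try/except). Output: CMWE

Answer: CMWE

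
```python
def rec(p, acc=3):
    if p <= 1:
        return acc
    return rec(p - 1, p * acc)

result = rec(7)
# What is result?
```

Accumulator trace (n, acc): (7, 3) -> (6, 21) -> (5, 126) -> (4, 630) -> (3, 2520) -> (2, 7560) -> (1, 15120) -> return 15120

Answer: 15120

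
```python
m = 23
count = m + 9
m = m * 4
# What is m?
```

Trace:
`m = 23` → m = 23
`count = m + 9` → count = 32
`m = m * 4` → m = 92
So m = 92

Answer: 92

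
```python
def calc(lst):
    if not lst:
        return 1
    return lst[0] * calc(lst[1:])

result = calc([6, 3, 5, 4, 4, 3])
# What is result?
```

Product over [6, 3, 5, 4, 4, 3] = 6 * 3 * 5 * 4 * 4 * 3 = 4320

Answer: 4320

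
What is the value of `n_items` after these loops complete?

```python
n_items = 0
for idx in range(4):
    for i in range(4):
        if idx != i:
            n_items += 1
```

4² - 4 (exclude diagonal)
`n_items` takes the values: 0 → 1 → 2 → 3 → 4 → 5 → 6 → 7 → 8 → 9 → 10 → 11 → 12

Answer: 12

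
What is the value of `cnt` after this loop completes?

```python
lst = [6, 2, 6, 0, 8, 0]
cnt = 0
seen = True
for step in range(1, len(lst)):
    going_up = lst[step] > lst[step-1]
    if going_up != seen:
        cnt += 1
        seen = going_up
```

Count direction changes in [6, 2, 6, 0, 8, 0]
`cnt` takes the values: 0 → 1 → 2 → 3 → 4 → 5

Answer: 5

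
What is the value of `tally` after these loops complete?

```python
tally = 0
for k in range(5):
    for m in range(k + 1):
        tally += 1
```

Triangle: 1 + 2 + ... + 5
`tally` takes the values: 0 → 1 → 2 → 3 → 4 → 5 → 6 → 7 → 8 → 9 → 10 → 11 → 12 → 13 → 14 → 15

Answer: 15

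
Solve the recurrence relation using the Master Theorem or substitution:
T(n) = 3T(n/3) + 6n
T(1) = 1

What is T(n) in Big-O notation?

By Master Theorem: a=3, b=3, f(n)=6n. Since log_3(3) = 1 and f(n) = Θ(n^1), Case 2 applies. T(n) = O(n log n).

Answer: O(n log n)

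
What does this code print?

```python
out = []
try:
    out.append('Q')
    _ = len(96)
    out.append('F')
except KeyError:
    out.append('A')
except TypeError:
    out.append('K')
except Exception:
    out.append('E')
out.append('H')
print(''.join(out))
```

Execution trace: 'Q' (try body) → 'K' (except TypeError) → 'H' (after the try/except). Output: QKH

Answer: QKH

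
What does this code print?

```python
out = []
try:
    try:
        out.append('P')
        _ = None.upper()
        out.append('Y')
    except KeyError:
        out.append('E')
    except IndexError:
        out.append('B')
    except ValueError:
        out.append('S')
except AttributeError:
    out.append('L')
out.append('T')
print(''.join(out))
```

Execution trace: 'P' (try body) → 'L' (outer except AttributeError) → 'T' (after the try/except). Output: PLT

Answer: PLT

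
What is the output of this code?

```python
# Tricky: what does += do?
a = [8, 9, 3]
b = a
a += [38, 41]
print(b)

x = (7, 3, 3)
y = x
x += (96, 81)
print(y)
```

Key concept: += behavior differs for mutable vs immutable.
Step by step:
`a = [8, 9, 3]` → a = [8, 9, 3]
`b = a` → b = [8, 9, 3] (same object as a)
`a += [38, 41]` → a = [8, 9, 3, 38, 41] (same object as b); b = [8, 9, 3, 38, 41] (same object as a)
`print(b)` → prints [8, 9, 3, 38, 41]
`x = (7, 3, 3)` → x = (7, 3, 3)
`y = x` → y = (7, 3, 3)
`x += (96, 81)` → x = (7, 3, 3, 96, 81)
`print(y)` → prints (7, 3, 3)

Answer:
[8, 9, 3, 38, 41]
(7, 3, 3)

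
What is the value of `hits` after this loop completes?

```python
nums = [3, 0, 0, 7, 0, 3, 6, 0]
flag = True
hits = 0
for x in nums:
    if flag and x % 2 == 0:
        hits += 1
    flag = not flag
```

Count even values at even positions
`hits` takes the values: 0 → 1 → 2 → 3

Answer: 3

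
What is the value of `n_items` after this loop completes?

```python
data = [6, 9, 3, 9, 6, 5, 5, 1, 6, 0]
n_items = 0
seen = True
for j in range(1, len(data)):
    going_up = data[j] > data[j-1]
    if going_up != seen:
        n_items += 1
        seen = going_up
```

Count direction changes in [6, 9, 3, 9, 6, 5, 5, 1, 6, 0]
`n_items` takes the values: 0 → 1 → 2 → 3 → 4 → 5

Answer: 5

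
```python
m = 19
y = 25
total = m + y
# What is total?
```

Trace:
`m = 19` → m = 19
`y = 25` → y = 25
`total = m + y` → total = 44
So total = 44

Answer: 44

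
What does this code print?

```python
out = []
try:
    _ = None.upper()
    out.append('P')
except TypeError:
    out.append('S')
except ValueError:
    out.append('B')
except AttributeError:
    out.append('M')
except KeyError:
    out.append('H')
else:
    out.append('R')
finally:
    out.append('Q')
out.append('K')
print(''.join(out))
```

Execution trace: 'M' (except AttributeError) → 'Q' (finally) → 'K' (after the try/except). Output: MQK

Answer: MQK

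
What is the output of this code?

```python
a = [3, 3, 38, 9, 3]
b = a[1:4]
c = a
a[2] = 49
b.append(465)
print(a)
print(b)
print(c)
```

Key concept: slice vs alias.
Step by step:
`a = [3, 3, 38, 9, 3]` → a = [3, 3, 38, 9, 3]
`b = a[1:4]` → b = [3, 38, 9]
`c = a` → c = [3, 3, 38, 9, 3] (same object as a)
`a[2] = 49` → a = [3, 3, 49, 9, 3] (same object as c); c = [3, 3, 49, 9, 3] (same object as a)
`b.append(465)` → b = [3, 38, 9, 465]
`print(a)` → prints [3, 3, 49, 9, 3]
`print(b)` → prints [3, 38, 9, 465]
`print(c)` → prints [3, 3, 49, 9, 3]

Answer:
[3, 3, 49, 9, 3]
[3, 38, 9, 465]
[3, 3, 49, 9, 3]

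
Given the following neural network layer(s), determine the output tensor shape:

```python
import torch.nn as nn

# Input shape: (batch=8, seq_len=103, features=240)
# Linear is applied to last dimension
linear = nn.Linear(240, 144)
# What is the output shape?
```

Input: (8, 103, 240) -> Output: (8, 103, 144)

Answer: (8, 103, 144)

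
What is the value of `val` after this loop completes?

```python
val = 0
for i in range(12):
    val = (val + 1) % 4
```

Increment mod 4, 12 times = 0
`val` takes the values: 0 → 1 → 2 → 3 → 0 → 1 → 2 → 3 → 0 → 1 → 2 → 3 → 0

Answer: 0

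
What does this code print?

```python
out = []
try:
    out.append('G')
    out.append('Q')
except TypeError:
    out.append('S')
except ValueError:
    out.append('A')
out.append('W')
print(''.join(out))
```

Execution trace: 'G' (try body) → 'Q' (try body, no exception) → 'W' (after the try/except). Output: GQW

Answer: GQW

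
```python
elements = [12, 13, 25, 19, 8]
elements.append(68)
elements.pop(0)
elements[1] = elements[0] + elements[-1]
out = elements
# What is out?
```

Trace:
`elements = [12, 13, 25, 19, 8]` → elements = [12, 13, 25, 19, 8]
`elements.append(68)` → elements = [12, 13, 25, 19, 8, 68]
`elements.pop(0)` → elements = [13, 25, 19, 8, 68]
`elements[1] = elements[0] + elements[-1]` → elements = [13, 81, 19, 8, 68]
`out = elements` → out = [13, 81, 19, 8, 68]
So out = [13, 81, 19, 8, 68]

Answer: [13, 81, 19, 8, 68]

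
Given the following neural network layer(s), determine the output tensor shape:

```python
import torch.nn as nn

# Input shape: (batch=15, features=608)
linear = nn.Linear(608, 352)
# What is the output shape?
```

Input: (15, 608) -> Output: (15, 352)

Answer: (15, 352)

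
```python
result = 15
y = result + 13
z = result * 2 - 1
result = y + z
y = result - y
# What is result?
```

Trace:
`result = 15` → result = 15
`y = result + 13` → y = 28
`z = result * 2 - 1` → z = 29
`result = y + z` → result = 57
`y = result - y` → y = 29
So result = 57

Answer: 57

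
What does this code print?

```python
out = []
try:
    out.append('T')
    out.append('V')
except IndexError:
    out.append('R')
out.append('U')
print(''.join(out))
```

Execution trace: 'T' (try body) → 'V' (try body, no exception) → 'U' (after the try/except). Output: TVU

Answer: TVU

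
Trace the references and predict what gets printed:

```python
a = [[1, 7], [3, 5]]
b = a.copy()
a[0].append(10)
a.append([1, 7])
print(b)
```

Key concept: shallow copy with nested lists.
Step by step:
`a = [[1, 7], [3, 5]]` → a = [[1, 7], [3, 5]]
`b = a.copy()` → b = [[1, 7], [3, 5]]
`a[0].append(10)` → a = [[1, 7, 10], [3, 5]]; b = [[1, 7, 10], [3, 5]]
`a.append([1, 7])` → a = [[1, 7, 10], [3, 5], [1, 7]]
`print(b)` → prints [[1, 7, 10], [3, 5]]

Answer: [[1, 7, 10], [3, 5]]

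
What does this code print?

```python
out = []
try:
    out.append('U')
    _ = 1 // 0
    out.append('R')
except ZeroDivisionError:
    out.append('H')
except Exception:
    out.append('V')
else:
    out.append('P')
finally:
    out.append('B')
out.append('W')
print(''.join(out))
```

Execution trace: 'U' (try body) → 'H' (except ZeroDivisionError) → 'B' (finally) → 'W' (after the try/except). Output: UHBW

Answer: UHBW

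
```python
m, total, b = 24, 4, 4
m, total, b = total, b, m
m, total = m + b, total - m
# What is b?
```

Trace:
`m, total, b = 24, 4, 4` → m = 24; total = 4; b = 4
`m, total, b = total, b, m` → m = 4; total = 4; b = 24
`m, total = m + b, total - m` → m = 28; total = 0
So b = 24

Answer: 24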